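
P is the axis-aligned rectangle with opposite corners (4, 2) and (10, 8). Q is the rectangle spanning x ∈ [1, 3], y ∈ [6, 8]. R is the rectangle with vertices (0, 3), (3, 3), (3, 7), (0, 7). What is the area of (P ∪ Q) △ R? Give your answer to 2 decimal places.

|P ∪ Q| = 40.
|(P ∪ Q) ∩ R| = 2.
|(P ∪ Q) △ R| = 40 + 12 − 4 = 48.00.

48.00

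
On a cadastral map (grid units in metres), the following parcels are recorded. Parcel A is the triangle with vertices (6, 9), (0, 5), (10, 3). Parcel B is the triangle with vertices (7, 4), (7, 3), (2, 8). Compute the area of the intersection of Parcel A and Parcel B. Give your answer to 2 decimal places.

2.16

The intersection is the polygon with vertices (3.136,7.091), (7,4), (7,3.6), (6.25,3.75), (3,7).
By the shoelace formula its area is 2.16.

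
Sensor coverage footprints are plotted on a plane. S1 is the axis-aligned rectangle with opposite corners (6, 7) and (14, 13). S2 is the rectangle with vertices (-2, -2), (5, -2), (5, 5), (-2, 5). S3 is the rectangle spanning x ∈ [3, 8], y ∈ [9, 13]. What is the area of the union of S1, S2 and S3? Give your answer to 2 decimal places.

109.00

By inclusion–exclusion:
Individual areas: |S1| = 48, |S2| = 49, |S3| = 20.
|S1∩S2| = 0 (no overlap).
|S1∩S3|: x∈[6,8], y∈[9,13] → 2·4 = 8.
|S2∩S3| = 0 (no overlap).
|S1∩S2∩S3| = 0.
|S1 ∪ S2 ∪ S3| = 117 − 8 + 0 = 109.00.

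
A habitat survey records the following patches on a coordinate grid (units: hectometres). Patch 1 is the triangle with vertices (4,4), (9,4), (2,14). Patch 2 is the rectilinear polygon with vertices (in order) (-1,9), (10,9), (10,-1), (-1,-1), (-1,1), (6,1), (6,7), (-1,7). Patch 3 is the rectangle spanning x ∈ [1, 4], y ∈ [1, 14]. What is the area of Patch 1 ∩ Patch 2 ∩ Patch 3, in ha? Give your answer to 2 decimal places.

The intersection is the polygon with vertices (3.4,7), (3,9), (4,9), (4,7).
By the shoelace formula its area is 1.60.

1.60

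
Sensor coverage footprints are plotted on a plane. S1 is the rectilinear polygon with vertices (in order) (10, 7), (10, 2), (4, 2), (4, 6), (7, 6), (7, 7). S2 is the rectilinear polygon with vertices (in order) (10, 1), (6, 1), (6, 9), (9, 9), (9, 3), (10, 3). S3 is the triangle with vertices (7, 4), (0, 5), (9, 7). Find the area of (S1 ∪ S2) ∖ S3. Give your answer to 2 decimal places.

|S1 ∪ S2| = 38.
|(S1 ∪ S2) ∩ S3| = 8.3294.
|(S1 ∪ S2) ∖ S3| = 38 − 8.3294 = 29.67.

29.67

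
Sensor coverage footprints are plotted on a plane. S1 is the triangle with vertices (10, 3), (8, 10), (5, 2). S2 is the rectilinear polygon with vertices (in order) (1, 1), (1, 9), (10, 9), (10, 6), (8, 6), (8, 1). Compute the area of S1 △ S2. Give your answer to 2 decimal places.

|S1| = 18.5, |S2| = 62, |S1∩S2| = 13.0554.
|S1 △ S2| = |S1| + |S2| − 2·|S1∩S2| = 18.5 + 62 − 26.1107 = 54.39.

54.39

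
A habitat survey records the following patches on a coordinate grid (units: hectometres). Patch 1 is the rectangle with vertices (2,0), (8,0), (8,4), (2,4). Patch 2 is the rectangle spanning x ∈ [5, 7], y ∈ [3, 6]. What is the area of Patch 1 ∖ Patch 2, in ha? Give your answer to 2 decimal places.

22.00

|Patch 1∩Patch 2|: x∈[5,7], y∈[3,4] → 2·1 = 2.
|Patch 1| = 24.
|Patch 1 ∖ Patch 2| = |Patch 1| − |Patch 1∩Patch 2| = 24 − 2 = 22.00.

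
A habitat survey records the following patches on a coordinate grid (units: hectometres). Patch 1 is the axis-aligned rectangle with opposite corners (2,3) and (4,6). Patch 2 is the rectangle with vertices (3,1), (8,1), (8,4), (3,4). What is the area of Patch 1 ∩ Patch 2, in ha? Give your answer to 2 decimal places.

1.00

|Patch 1∩Patch 2|: x∈[3,4], y∈[3,4] → 1·1 = 1.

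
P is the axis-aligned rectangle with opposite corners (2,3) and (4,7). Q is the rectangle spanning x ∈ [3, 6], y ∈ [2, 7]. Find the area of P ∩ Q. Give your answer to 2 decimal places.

4.00

|P∩Q|: x∈[3,4], y∈[3,7] → 1·4 = 4.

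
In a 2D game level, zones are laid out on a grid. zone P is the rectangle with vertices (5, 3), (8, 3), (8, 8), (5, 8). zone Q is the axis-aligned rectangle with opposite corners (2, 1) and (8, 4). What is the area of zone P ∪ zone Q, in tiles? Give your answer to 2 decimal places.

By inclusion–exclusion:
Individual areas: |zone P| = 15, |zone Q| = 18.
|zone P∩zone Q|: x∈[5,8], y∈[3,4] → 3·1 = 3.
|zone P ∪ zone Q| = 33 − 3 = 30.00.

30.00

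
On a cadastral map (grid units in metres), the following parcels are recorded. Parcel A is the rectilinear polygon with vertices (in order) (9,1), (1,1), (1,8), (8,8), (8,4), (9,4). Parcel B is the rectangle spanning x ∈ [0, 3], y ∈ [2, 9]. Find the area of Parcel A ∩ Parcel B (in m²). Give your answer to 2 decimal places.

12.00

The intersection is the polygon with vertices (1,8), (3,8), (3,2), (1,2).
By the shoelace formula its area is 12.00.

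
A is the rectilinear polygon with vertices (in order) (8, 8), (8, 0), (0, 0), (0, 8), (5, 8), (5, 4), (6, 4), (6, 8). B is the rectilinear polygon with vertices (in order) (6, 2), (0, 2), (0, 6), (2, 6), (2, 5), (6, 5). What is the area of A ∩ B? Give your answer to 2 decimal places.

19.00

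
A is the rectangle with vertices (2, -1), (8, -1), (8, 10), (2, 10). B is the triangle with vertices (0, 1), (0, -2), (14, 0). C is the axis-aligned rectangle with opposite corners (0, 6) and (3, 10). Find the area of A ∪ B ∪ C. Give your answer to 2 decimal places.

85.21

By inclusion–exclusion:
Individual areas: |A| = 66, |B| = 21, |C| = 12.
|A∩B| = 9.7857.
|A∩C|: x∈[2,3], y∈[6,10] → 1·4 = 4.
|B∩C| = 0.
|A∩B∩C| = 0.
|A ∪ B ∪ C| = 99 − 13.7857 + 0 = 85.21.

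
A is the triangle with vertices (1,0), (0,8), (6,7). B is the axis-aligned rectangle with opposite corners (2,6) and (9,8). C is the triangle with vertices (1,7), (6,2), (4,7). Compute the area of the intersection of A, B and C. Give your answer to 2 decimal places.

The intersection is the polygon with vertices (2,6), (2,7), (4,7), (4.4,6).
By the shoelace formula its area is 2.20.

2.20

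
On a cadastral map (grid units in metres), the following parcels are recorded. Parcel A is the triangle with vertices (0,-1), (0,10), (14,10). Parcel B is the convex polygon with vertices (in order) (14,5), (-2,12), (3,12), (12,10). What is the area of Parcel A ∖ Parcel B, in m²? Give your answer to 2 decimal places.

59.84

|Parcel A| = 77, |Parcel A∩Parcel B| = 17.1568.
|Parcel A ∖ Parcel B| = |Parcel A| − |Parcel A∩Parcel B| = 77 − 17.1568 = 59.84.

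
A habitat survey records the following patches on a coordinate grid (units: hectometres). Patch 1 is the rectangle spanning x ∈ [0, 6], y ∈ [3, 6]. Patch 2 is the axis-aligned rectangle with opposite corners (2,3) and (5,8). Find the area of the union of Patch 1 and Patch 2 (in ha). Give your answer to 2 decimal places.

By inclusion–exclusion:
Individual areas: |Patch 1| = 18, |Patch 2| = 15.
|Patch 1∩Patch 2|: x∈[2,5], y∈[3,6] → 3·3 = 9.
|Patch 1 ∪ Patch 2| = 33 − 9 = 24.00.

24.00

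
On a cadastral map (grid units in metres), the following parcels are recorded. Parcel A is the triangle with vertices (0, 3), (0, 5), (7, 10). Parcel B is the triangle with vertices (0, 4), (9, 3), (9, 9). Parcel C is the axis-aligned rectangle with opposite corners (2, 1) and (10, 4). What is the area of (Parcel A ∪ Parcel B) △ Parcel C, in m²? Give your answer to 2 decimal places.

48.77

|Parcel A ∪ Parcel B| = 33.325.
|(Parcel A ∪ Parcel B) ∩ Parcel C| = 4.2778.
|(Parcel A ∪ Parcel B) △ Parcel C| = 33.325 + 24 − 8.5556 = 48.77.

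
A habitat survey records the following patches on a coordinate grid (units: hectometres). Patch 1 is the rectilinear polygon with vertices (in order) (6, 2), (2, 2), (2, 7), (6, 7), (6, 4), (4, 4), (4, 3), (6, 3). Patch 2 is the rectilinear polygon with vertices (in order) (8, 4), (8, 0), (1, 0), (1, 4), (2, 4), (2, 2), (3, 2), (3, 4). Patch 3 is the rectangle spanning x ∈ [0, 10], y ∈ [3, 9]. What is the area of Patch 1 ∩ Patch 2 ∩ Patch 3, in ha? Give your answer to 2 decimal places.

1.00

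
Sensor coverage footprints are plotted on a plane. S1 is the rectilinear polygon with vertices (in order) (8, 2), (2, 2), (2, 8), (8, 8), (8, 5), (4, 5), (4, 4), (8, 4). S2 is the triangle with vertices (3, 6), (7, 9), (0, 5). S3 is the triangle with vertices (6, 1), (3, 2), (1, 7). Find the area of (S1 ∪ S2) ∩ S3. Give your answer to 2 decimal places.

4.93

The region (S1 ∪ S2) ∩ S3 is the polygon with vertices (2,5.667), (1.588,5.529), (1.465,5.837), (1.806,6.032), (5.167,2), (3,2), (2,4.5).
By the shoelace formula its area is 4.93.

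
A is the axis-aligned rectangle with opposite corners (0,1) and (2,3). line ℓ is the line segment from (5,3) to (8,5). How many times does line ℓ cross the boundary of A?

0

The segment lies entirely outside A and never meets its boundary.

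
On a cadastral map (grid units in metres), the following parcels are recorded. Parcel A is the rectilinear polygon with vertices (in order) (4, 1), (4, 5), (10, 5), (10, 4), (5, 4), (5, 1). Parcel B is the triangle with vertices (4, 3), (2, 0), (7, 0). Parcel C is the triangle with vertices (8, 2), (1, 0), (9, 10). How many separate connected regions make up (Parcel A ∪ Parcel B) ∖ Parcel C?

(Parcel A ∪ Parcel B) ∖ Parcel C splits into 3 disjoint pieces (area 0.625, area 1.6875, area 3.8235).

3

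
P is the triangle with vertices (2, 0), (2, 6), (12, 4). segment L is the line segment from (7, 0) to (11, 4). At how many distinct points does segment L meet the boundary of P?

The segment meets the boundary at (10.333,3.333).

1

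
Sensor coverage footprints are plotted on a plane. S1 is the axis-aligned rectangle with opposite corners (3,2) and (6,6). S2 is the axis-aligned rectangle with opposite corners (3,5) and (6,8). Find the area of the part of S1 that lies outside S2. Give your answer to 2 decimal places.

9.00

|S1∩S2|: x∈[3,6], y∈[5,6] → 3·1 = 3.
|S1| = 12.
|S1 ∖ S2| = |S1| − |S1∩S2| = 12 − 3 = 9.00.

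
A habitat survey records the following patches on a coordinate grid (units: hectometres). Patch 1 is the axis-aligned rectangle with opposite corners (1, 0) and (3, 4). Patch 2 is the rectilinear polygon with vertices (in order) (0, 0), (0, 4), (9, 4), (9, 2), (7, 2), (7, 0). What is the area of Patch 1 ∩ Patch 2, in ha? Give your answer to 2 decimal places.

The intersection is the polygon with vertices (3,0), (1,0), (1,4), (3,4).
By the shoelace formula its area is 8.00.

8.00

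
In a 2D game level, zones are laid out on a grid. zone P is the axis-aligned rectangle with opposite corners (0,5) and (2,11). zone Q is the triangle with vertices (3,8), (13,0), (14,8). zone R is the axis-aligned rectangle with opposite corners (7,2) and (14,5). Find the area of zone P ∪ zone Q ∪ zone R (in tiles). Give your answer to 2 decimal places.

By inclusion–exclusion:
Individual areas: |zone P| = 12, |zone Q| = 44, |zone R| = 21.
|zone P∩zone Q| = 0.
|zone P∩zone R| = 0 (no overlap).
|zone Q∩zone R| = 14.4125.
|zone P∩zone Q∩zone R| = 0.
|zone P ∪ zone Q ∪ zone R| = 77 − 14.4125 + 0 = 62.59.

62.59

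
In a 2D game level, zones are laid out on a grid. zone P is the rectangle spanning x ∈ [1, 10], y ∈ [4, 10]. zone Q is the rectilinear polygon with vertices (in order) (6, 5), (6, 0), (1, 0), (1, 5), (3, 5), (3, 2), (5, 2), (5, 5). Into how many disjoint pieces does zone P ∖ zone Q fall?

zone P ∖ zone Q is a single connected region.

1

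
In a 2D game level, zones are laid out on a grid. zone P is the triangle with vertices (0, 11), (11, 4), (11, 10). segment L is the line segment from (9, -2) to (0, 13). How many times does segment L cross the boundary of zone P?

2

The segment meets the boundary at (1.269,10.885), (1.941,9.765).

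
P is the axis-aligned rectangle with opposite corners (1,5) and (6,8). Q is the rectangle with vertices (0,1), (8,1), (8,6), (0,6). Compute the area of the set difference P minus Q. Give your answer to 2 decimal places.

10.00

|P∩Q|: x∈[1,6], y∈[5,6] → 5·1 = 5.
|P| = 15.
|P ∖ Q| = |P| − |P∩Q| = 15 − 5 = 10.00.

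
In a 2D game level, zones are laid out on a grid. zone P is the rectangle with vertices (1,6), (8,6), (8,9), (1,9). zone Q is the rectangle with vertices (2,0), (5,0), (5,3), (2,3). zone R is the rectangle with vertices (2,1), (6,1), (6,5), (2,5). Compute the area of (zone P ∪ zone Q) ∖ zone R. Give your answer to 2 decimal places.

24.00

|zone P ∪ zone Q| = 30.
|(zone P ∪ zone Q) ∩ zone R| = 6.
|(zone P ∪ zone Q) ∖ zone R| = 30 − 6 = 24.00.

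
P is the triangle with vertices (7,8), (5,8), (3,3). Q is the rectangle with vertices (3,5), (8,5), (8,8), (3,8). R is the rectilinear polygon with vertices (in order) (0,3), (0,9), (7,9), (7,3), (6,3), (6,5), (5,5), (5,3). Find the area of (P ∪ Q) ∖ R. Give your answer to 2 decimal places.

3.00

|P ∪ Q| = 15.8.
|(P ∪ Q) ∩ R| = 12.8.
|(P ∪ Q) ∖ R| = 15.8 − 12.8 = 3.00.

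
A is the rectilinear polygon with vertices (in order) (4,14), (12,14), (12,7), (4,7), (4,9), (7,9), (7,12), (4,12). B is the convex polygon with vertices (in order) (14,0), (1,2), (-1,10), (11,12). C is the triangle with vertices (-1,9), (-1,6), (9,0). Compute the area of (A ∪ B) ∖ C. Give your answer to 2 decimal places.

|A ∪ B| = 144.3333.
|(A ∪ B) ∩ C| = 12.5417.
|(A ∪ B) ∖ C| = 144.3333 − 12.5417 = 131.79.

131.79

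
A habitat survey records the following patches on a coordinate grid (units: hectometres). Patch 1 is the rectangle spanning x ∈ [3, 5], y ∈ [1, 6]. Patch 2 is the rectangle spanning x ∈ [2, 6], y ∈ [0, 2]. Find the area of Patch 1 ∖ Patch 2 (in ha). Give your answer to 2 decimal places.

|Patch 1∩Patch 2|: x∈[3,5], y∈[1,2] → 2·1 = 2.
|Patch 1| = 10.
|Patch 1 ∖ Patch 2| = |Patch 1| − |Patch 1∩Patch 2| = 10 − 2 = 8.00.

8.00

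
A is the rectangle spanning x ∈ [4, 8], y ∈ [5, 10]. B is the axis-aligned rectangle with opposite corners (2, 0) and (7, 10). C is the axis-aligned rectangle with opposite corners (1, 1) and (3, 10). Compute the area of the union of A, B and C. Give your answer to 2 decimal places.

By inclusion–exclusion:
Individual areas: |A| = 20, |B| = 50, |C| = 18.
|A∩B|: x∈[4,7], y∈[5,10] → 3·5 = 15.
|A∩C| = 0 (no overlap).
|B∩C|: x∈[2,3], y∈[1,10] → 1·9 = 9.
|A∩B∩C| = 0.
|A ∪ B ∪ C| = 88 − 24 + 0 = 64.00.

64.00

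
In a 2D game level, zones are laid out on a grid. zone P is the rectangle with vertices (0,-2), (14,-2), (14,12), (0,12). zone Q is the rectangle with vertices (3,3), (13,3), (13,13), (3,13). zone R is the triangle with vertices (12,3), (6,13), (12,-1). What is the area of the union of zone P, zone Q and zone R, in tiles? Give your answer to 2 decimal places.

206.00

By inclusion–exclusion:
Individual areas: |zone P| = 196, |zone Q| = 100, |zone R| = 12.
|zone P∩zone Q|: x∈[3,13], y∈[3,12] → 10·9 = 90.
|zone P∩zone R| = 11.9143.
|zone Q∩zone R| = 8.5714.
|zone P∩zone Q∩zone R| = 8.4857.
|zone P ∪ zone Q ∪ zone R| = 308 − 110.4857 + 8.4857 = 206.00.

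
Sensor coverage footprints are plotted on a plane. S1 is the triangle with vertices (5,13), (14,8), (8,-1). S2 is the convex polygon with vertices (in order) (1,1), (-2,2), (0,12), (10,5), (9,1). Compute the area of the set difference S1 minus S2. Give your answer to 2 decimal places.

41.63

|S1| = 55.5, |S1∩S2| = 13.8739.
|S1 ∖ S2| = |S1| − |S1∩S2| = 55.5 − 13.8739 = 41.63.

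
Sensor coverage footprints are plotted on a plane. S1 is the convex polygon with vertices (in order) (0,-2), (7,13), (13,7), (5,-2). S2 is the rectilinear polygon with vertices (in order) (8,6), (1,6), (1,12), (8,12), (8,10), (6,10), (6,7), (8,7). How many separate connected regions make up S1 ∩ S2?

S1 ∩ S2 is a single connected region.

1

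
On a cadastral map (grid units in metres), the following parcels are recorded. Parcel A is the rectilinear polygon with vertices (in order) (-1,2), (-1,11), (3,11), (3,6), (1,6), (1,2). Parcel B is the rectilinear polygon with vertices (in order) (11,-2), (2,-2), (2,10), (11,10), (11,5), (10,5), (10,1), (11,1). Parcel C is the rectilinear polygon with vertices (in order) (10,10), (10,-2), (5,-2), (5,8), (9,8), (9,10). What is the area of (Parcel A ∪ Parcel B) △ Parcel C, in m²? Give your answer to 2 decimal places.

76.00

|Parcel A ∪ Parcel B| = 128.
|(Parcel A ∪ Parcel B) ∩ Parcel C| = 52.
|(Parcel A ∪ Parcel B) △ Parcel C| = 128 + 52 − 104 = 76.00.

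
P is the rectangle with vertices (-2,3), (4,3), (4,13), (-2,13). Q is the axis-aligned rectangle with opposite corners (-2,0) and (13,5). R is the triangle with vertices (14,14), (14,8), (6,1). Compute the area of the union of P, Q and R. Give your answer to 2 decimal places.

By inclusion–exclusion:
Individual areas: |P| = 60, |Q| = 75, |R| = 24.
|P∩Q|: x∈[-2,4], y∈[3,5] → 6·2 = 12.
|P∩R| = 0.
|Q∩R| = 4.2198.
|P∩Q∩R| = 0.
|P ∪ Q ∪ R| = 159 − 16.2198 + 0 = 142.78.

142.78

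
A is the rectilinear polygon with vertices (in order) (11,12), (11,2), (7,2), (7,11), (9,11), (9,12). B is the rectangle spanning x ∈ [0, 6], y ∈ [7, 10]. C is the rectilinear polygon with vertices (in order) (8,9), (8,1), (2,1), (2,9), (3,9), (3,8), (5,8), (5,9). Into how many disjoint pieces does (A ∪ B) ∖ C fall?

2

(A ∪ B) ∖ C splits into 2 disjoint pieces (area 31, area 12).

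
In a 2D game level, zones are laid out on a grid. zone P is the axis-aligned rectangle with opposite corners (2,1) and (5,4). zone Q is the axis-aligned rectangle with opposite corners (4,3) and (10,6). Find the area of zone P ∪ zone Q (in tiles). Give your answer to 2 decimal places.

26.00

By inclusion–exclusion:
Individual areas: |zone P| = 9, |zone Q| = 18.
|zone P∩zone Q|: x∈[4,5], y∈[3,4] → 1·1 = 1.
|zone P ∪ zone Q| = 27 − 1 = 26.00.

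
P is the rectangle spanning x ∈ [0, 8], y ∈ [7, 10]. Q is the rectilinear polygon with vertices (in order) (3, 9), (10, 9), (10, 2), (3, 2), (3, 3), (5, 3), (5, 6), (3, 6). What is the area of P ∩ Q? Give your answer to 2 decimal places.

The intersection is the polygon with vertices (8,7), (3,7), (3,9), (8,9).
By the shoelace formula its area is 10.00.

10.00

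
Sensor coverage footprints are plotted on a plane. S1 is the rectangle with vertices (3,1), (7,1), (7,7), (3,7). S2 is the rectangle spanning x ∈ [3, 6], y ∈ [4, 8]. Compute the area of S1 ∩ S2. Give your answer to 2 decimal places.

9.00

|S1∩S2|: x∈[3,6], y∈[4,7] → 3·3 = 9.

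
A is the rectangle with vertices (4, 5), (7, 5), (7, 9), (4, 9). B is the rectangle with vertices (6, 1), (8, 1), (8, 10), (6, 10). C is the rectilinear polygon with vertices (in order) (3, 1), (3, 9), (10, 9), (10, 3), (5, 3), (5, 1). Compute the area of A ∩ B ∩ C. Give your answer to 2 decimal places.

4.00

The intersection is the polygon with vertices (7,5), (6,5), (6,9), (7,9).
By the shoelace formula its area is 4.00.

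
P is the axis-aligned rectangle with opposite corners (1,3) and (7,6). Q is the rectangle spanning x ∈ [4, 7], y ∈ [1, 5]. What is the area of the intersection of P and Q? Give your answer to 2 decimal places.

|P∩Q|: x∈[4,7], y∈[3,5] → 3·2 = 6.

6.00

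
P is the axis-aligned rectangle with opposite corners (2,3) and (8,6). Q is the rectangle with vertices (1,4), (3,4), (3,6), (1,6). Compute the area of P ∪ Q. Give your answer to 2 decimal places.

By inclusion–exclusion:
Individual areas: |P| = 18, |Q| = 4.
|P∩Q|: x∈[2,3], y∈[4,6] → 1·2 = 2.
|P ∪ Q| = 22 − 2 = 20.00.

20.00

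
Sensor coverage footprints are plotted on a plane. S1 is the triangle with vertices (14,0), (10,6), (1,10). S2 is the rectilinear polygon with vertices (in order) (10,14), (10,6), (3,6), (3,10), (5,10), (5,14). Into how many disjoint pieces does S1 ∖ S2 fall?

S1 ∖ S2 splits into 2 disjoint pieces (area 11.4, area 0.6496).

2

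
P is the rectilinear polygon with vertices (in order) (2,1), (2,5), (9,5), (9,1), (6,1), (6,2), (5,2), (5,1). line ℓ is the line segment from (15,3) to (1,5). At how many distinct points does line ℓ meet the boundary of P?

2

The segment meets the boundary at (2,4.857), (9,3.857).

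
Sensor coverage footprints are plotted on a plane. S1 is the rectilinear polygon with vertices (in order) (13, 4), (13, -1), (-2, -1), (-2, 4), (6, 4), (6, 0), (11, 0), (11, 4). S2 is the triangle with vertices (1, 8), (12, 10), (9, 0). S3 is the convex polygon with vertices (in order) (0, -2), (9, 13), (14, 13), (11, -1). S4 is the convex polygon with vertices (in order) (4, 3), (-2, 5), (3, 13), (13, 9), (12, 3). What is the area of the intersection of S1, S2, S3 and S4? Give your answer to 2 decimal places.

The intersection is the polygon with vertices (5,4), (6,4), (6,3).
By the shoelace formula its area is 0.50.

0.50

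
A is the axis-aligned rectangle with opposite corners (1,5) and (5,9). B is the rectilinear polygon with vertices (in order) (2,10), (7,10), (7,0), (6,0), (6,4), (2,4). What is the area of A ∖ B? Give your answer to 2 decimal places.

4.00

|A| = 16, |A∩B| = 12.
|A ∖ B| = |A| − |A∩B| = 16 − 12 = 4.00.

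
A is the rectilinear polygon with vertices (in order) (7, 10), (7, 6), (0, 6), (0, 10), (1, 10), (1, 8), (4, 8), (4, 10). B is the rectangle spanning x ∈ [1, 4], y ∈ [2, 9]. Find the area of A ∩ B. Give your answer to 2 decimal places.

6.00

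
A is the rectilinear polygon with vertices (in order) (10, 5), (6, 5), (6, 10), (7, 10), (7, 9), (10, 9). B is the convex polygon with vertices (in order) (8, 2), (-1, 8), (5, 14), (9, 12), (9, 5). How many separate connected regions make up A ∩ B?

A ∩ B is a single connected region.

1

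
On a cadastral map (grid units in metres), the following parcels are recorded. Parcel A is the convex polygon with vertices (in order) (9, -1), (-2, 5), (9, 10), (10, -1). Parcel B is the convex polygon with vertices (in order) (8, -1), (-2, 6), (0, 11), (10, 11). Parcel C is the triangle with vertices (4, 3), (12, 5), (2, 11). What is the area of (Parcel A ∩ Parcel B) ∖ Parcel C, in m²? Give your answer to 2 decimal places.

31.64

|Parcel A ∩ Parcel B| = 55.6831.
|(Parcel A ∩ Parcel B) ∩ Parcel C| = 24.0429.
|(Parcel A ∩ Parcel B) ∖ Parcel C| = 55.6831 − 24.0429 = 31.64.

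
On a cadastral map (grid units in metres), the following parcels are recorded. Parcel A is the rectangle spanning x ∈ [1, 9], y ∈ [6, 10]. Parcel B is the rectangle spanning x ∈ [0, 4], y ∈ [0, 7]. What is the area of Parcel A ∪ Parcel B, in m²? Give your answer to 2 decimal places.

By inclusion–exclusion:
Individual areas: |Parcel A| = 32, |Parcel B| = 28.
|Parcel A∩Parcel B|: x∈[1,4], y∈[6,7] → 3·1 = 3.
|Parcel A ∪ Parcel B| = 60 − 3 = 57.00.

57.00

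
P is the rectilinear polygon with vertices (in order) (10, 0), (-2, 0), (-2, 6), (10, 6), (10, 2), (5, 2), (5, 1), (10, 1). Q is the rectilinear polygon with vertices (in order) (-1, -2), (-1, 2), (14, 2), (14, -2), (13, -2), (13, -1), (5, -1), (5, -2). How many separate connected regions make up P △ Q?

1

P △ Q is a single connected region.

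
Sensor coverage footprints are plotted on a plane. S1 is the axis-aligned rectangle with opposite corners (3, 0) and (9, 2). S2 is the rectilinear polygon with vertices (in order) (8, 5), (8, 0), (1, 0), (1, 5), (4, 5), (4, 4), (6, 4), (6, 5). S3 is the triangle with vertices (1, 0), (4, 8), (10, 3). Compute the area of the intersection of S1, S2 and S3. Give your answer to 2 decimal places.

2.67

The intersection is the polygon with vertices (7,2), (3,0.667), (3,2).
By the shoelace formula its area is 2.67.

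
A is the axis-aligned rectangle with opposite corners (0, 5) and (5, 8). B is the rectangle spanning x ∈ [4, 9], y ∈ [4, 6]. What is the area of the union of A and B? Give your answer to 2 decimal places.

24.00

By inclusion–exclusion:
Individual areas: |A| = 15, |B| = 10.
|A∩B|: x∈[4,5], y∈[5,6] → 1·1 = 1.
|A ∪ B| = 25 − 1 = 24.00.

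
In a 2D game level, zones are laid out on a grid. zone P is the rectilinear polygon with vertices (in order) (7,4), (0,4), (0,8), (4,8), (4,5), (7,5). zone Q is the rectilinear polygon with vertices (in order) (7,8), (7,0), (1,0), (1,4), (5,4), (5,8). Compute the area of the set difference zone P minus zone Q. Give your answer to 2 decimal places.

17.00

|zone P| = 19, |zone P∩zone Q| = 2.
|zone P ∖ zone Q| = |zone P| − |zone P∩zone Q| = 19 − 2 = 17.00.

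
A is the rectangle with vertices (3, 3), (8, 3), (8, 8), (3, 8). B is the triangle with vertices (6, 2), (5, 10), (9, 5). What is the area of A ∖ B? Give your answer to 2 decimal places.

|A| = 25, |A∩B| = 10.4625.
|A ∖ B| = |A| − |A∩B| = 25 − 10.4625 = 14.54.

14.54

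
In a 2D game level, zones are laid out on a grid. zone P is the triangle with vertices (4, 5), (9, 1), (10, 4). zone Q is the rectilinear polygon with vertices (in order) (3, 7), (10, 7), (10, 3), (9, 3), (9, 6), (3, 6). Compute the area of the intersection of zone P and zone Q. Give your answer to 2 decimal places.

0.92

The intersection is the polygon with vertices (9.667,3), (9,3), (9,4.167), (10,4).
By the shoelace formula its area is 0.92.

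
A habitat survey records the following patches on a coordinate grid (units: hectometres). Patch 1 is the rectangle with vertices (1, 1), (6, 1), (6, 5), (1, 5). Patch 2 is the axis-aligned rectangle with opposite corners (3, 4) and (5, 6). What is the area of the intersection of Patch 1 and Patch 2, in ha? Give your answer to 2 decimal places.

|Patch 1∩Patch 2|: x∈[3,5], y∈[4,5] → 2·1 = 2.

2.00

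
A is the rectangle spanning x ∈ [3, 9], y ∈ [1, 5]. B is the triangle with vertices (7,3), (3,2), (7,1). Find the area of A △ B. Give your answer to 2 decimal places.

|A| = 24, |B| = 4, |A∩B| = 4.
|A △ B| = |A| + |B| − 2·|A∩B| = 24 + 4 − 8 = 20.00.

20.00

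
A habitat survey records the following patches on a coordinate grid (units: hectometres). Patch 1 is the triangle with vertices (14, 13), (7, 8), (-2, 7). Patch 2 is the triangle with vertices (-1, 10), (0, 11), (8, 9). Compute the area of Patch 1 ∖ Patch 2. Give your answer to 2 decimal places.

|Patch 1| = 19, |Patch 1∩Patch 2| = 0.7.
|Patch 1 ∖ Patch 2| = |Patch 1| − |Patch 1∩Patch 2| = 19 − 0.7 = 18.30.

18.30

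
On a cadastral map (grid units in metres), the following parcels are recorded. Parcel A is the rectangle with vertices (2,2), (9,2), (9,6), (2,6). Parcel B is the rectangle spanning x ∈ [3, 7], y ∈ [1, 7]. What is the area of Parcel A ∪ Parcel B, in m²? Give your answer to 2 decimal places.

36.00

By inclusion–exclusion:
Individual areas: |Parcel A| = 28, |Parcel B| = 24.
|Parcel A∩Parcel B|: x∈[3,7], y∈[2,6] → 4·4 = 16.
|Parcel A ∪ Parcel B| = 52 − 16 = 36.00.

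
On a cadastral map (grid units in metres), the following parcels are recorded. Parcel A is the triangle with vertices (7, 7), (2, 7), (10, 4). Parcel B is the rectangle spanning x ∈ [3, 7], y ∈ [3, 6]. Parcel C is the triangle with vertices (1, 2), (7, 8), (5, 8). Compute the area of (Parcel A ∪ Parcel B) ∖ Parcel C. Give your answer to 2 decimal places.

|Parcel A ∪ Parcel B| = 18.4792.
|(Parcel A ∪ Parcel B) ∩ Parcel C| = 3.0167.
|(Parcel A ∪ Parcel B) ∖ Parcel C| = 18.4792 − 3.0167 = 15.46.

15.46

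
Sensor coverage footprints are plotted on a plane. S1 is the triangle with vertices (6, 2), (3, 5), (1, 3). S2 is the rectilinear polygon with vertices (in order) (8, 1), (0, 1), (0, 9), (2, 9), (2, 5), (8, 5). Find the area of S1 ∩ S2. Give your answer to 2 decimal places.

6.00

The intersection is the polygon with vertices (6,2), (1,3), (3,5).
By the shoelace formula its area is 6.00.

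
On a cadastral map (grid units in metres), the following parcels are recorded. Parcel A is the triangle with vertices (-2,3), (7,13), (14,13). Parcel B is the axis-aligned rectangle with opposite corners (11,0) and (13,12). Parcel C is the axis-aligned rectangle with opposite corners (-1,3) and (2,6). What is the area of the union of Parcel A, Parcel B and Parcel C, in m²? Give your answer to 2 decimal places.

64.68

By inclusion–exclusion:
Individual areas: |Parcel A| = 35, |Parcel B| = 24, |Parcel C| = 9.
|Parcel A∩Parcel B| = 0.6125.
|Parcel A∩Parcel C| = 2.7069.
|Parcel B∩Parcel C| = 0 (no overlap).
|Parcel A∩Parcel B∩Parcel C| = 0.
|Parcel A ∪ Parcel B ∪ Parcel C| = 68 − 3.3194 + 0 = 64.68.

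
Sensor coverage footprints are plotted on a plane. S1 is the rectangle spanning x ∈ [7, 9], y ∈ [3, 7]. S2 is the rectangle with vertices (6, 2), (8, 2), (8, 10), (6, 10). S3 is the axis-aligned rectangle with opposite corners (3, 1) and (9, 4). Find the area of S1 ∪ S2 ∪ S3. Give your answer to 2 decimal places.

33.00

By inclusion–exclusion:
Individual areas: |S1| = 8, |S2| = 16, |S3| = 18.
|S1∩S2|: x∈[7,8], y∈[3,7] → 1·4 = 4.
|S1∩S3|: x∈[7,9], y∈[3,4] → 2·1 = 2.
|S2∩S3|: x∈[6,8], y∈[2,4] → 2·2 = 4.
|S1∩S2∩S3| = 1.
|S1 ∪ S2 ∪ S3| = 42 − 10 + 1 = 33.00.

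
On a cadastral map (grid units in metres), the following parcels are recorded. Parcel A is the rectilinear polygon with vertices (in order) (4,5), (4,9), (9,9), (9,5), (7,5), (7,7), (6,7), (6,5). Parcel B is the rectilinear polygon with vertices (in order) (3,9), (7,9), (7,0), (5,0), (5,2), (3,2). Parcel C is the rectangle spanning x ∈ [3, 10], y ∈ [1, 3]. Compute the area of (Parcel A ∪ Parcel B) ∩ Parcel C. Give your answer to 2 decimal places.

6.00

The region (Parcel A ∪ Parcel B) ∩ Parcel C is the polygon with vertices (7,1), (5,1), (5,2), (3,2), (3,3), (7,3).
By the shoelace formula its area is 6.00.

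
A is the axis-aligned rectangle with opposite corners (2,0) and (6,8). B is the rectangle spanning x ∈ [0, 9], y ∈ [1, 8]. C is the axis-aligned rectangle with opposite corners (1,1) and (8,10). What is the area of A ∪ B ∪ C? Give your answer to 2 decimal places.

By inclusion–exclusion:
Individual areas: |A| = 32, |B| = 63, |C| = 63.
|A∩B|: x∈[2,6], y∈[1,8] → 4·7 = 28.
|A∩C|: x∈[2,6], y∈[1,8] → 4·7 = 28.
|B∩C|: x∈[1,8], y∈[1,8] → 7·7 = 49.
|A∩B∩C| = 28.
|A ∪ B ∪ C| = 158 − 105 + 28 = 81.00.

81.00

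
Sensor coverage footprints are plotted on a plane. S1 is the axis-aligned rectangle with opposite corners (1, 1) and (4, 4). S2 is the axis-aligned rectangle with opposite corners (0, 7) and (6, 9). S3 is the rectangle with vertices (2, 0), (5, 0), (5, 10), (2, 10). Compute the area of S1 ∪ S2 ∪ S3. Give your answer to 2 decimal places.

By inclusion–exclusion:
Individual areas: |S1| = 9, |S2| = 12, |S3| = 30.
|S1∩S2| = 0 (no overlap).
|S1∩S3|: x∈[2,4], y∈[1,4] → 2·3 = 6.
|S2∩S3|: x∈[2,5], y∈[7,9] → 3·2 = 6.
|S1∩S2∩S3| = 0.
|S1 ∪ S2 ∪ S3| = 51 − 12 + 0 = 39.00.

39.00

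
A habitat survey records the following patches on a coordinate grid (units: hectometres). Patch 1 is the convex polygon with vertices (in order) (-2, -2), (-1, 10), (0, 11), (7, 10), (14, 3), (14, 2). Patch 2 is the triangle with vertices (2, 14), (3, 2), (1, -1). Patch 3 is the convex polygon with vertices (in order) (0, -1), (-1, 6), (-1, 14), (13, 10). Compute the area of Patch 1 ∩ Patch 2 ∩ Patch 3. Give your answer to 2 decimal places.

12.17

The intersection is the polygon with vertices (3,2), (2.294,0.941), (1.06,-0.103), (1.783,10.745), (2.277,10.675).
By the shoelace formula its area is 12.17.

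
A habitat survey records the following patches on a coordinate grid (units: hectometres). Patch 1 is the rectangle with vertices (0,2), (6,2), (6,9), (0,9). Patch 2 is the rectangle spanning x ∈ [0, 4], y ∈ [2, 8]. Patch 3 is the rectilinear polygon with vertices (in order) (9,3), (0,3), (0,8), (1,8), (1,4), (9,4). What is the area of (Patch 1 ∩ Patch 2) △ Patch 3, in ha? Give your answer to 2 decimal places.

21.00

|Patch 1 ∩ Patch 2| = 24.
|(Patch 1 ∩ Patch 2) ∩ Patch 3| = 8.
|(Patch 1 ∩ Patch 2) △ Patch 3| = 24 + 13 − 16 = 21.00.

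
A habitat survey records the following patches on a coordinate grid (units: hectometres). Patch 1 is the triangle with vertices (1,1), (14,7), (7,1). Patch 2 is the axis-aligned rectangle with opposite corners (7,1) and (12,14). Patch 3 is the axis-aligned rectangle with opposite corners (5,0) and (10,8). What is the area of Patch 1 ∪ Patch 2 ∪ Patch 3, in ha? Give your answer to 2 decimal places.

By inclusion–exclusion:
Individual areas: |Patch 1| = 18, |Patch 2| = 65, |Patch 3| = 40.
|Patch 1∩Patch 2| = 8.9011.
|Patch 1∩Patch 3| = 11.1429.
|Patch 2∩Patch 3|: x∈[7,10], y∈[1,8] → 3·7 = 21.
|Patch 1∩Patch 2∩Patch 3| = 6.5275.
|Patch 1 ∪ Patch 2 ∪ Patch 3| = 123 − 41.044 + 6.5275 = 88.48.

88.48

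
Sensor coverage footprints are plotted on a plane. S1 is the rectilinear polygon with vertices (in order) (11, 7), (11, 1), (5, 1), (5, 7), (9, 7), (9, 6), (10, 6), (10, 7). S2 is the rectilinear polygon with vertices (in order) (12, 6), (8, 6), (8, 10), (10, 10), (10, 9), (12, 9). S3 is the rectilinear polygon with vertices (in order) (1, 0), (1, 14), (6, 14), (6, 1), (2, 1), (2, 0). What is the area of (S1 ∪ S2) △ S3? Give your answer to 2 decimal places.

101.00

|S1 ∪ S2| = 47.
|(S1 ∪ S2) ∩ S3| = 6.
|(S1 ∪ S2) △ S3| = 47 + 66 − 12 = 101.00.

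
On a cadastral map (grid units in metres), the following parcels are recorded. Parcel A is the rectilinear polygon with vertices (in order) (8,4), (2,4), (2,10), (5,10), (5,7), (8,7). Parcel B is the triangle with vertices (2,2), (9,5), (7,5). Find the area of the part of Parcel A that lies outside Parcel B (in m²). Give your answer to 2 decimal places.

25.55

|Parcel A| = 27, |Parcel A∩Parcel B| = 1.4524.
|Parcel A ∖ Parcel B| = |Parcel A| − |Parcel A∩Parcel B| = 27 − 1.4524 = 25.55.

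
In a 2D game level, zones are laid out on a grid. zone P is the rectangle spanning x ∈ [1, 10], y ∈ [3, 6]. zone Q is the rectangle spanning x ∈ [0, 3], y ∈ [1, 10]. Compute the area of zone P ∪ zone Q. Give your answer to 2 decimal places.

By inclusion–exclusion:
Individual areas: |zone P| = 27, |zone Q| = 27.
|zone P∩zone Q|: x∈[1,3], y∈[3,6] → 2·3 = 6.
|zone P ∪ zone Q| = 54 − 6 = 48.00.

48.00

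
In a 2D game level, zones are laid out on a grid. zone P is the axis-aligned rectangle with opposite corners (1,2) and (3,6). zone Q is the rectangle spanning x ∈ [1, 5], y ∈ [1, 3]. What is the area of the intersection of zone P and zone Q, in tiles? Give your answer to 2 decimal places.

|zone P∩zone Q|: x∈[1,3], y∈[2,3] → 2·1 = 2.

2.00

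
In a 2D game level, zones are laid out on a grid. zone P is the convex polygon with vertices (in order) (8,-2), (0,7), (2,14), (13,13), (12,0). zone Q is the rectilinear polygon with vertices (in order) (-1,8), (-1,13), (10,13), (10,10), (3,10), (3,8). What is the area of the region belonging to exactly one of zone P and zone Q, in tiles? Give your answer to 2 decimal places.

|zone P| = 147, |zone Q| = 41, |zone P∩zone Q| = 31.
|zone P △ zone Q| = |zone P| + |zone Q| − 2·|zone P∩zone Q| = 147 + 41 − 62 = 126.00.

126.00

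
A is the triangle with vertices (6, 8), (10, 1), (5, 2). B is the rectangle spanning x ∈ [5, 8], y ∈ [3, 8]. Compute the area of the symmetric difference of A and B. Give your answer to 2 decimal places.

13.33

|A| = 15.5, |B| = 15, |A∩B| = 8.5833.
|A △ B| = |A| + |B| − 2·|A∩B| = 15.5 + 15 − 17.1667 = 13.33.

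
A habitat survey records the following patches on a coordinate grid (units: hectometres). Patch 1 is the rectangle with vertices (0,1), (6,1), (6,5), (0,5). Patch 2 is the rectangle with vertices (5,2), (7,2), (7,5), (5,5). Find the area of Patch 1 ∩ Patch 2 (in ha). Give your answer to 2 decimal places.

|Patch 1∩Patch 2|: x∈[5,6], y∈[2,5] → 1·3 = 3.

3.00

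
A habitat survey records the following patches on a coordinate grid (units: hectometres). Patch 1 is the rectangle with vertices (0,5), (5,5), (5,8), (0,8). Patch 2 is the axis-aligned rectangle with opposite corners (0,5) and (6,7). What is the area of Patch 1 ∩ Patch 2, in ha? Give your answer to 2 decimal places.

|Patch 1∩Patch 2|: x∈[0,5], y∈[5,7] → 5·2 = 10.

10.00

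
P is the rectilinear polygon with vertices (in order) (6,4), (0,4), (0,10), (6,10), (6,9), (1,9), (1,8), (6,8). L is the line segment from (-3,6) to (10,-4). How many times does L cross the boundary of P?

The segment lies entirely outside P and never meets its boundary.

0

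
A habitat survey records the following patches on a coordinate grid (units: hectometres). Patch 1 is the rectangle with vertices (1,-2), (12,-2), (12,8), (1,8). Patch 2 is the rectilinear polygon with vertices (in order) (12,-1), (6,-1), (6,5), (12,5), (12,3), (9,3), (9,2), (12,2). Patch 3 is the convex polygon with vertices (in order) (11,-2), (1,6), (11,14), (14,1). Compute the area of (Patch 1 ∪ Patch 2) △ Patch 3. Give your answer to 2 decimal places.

|Patch 1 ∪ Patch 2| = 110.
|(Patch 1 ∪ Patch 2) ∩ Patch 3| = 67.
|(Patch 1 ∪ Patch 2) △ Patch 3| = 110 + 104 − 134 = 80.00.

80.00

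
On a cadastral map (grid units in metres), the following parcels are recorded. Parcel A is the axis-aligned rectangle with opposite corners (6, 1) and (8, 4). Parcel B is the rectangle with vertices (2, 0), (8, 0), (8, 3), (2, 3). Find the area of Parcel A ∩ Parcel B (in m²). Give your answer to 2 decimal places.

4.00

|Parcel A∩Parcel B|: x∈[6,8], y∈[1,3] → 2·2 = 4.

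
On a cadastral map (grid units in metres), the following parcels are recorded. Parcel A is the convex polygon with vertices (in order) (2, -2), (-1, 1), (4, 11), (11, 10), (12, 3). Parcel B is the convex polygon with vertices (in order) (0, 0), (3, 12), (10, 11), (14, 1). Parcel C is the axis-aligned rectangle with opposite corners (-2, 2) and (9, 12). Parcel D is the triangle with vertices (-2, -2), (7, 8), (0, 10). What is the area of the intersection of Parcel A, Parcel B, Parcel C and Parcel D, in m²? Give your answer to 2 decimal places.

The intersection is the polygon with vertices (0.5,2), (1.5,6), (3.062,9.125), (7,8), (1.6,2).
By the shoelace formula its area is 20.33.

20.33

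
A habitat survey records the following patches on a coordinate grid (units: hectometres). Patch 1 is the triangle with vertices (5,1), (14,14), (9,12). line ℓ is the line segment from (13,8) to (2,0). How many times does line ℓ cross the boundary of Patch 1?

The segment meets the boundary at (5.584,2.607), (6.648,3.38).

2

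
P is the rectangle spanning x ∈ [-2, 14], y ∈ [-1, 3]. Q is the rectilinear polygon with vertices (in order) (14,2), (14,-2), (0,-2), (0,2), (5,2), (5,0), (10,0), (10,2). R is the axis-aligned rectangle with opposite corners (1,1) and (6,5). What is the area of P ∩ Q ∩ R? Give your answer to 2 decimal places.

The intersection is the polygon with vertices (5,2), (5,1), (1,1), (1,2).
By the shoelace formula its area is 4.00.

4.00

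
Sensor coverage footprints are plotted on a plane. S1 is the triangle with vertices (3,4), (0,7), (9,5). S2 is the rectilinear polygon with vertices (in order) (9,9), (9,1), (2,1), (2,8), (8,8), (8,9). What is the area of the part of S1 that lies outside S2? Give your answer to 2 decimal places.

|S1| = 10.5, |S1∩S2| = 8.9444.
|S1 ∖ S2| = |S1| − |S1∩S2| = 10.5 − 8.9444 = 1.56.

1.56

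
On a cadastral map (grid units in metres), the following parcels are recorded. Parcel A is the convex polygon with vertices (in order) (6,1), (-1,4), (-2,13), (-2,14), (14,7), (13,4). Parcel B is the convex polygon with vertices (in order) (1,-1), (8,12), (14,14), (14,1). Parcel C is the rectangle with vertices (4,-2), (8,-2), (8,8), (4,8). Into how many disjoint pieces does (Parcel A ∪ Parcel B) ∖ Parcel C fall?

(Parcel A ∪ Parcel B) ∖ Parcel C is a single connected region.

1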